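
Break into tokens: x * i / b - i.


Scan left to right, longest-match per lexeme
Tokens: ID(x), OP(*), ID(i), OP(/), ID(b), OP(-), ID(i)


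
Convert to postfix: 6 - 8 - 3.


Left to right (same or higher precedence on left)
Postfix: 6 8 - 3 -


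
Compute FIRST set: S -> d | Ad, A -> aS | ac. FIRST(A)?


Per alternative of A: FIRST(aS) = {a}; FIRST(ac) = {a}
FIRST(A) = {a}


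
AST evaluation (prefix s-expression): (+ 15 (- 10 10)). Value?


Evaluate inner: (- 10 10) = 0
Evaluate root: (+ 15 0) = 15
Result: 15


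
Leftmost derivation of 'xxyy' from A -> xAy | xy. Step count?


Derivation: A => xAy => xxyy
Steps: 2


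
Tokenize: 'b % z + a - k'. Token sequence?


Scan left to right, longest-match per lexeme
Tokens: ID(b), OP(%), ID(z), OP(+), ID(a), OP(-), ID(k)


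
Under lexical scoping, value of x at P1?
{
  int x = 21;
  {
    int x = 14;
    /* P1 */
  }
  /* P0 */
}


x declared in the same block as P1
x = 14


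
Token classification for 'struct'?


Pattern: reserved word
Type: KEYWORD


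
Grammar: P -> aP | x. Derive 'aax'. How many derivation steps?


Derivation: P => aP => aaP => aax
Steps: 3


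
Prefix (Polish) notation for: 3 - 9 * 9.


'*' binds tighter: tree is (- 3 (* 9 9))
Prefix: - 3 * 9 9


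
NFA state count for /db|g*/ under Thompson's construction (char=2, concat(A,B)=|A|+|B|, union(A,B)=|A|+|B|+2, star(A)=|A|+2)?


Syntax tree has 3 char leaf(s), 1 union(s), 1 star(s)
chars contribute 3×2 = 6; each union adds +2; each star adds +2
Total: 6 + 2 + 2 = 10 states


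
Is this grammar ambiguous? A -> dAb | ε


balanced d^n…b^n: each string has a unique parse
Unambiguous


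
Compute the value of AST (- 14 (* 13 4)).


Evaluate inner: (* 13 4) = 52
Evaluate root: (- 14 52) = -38
Result: -38


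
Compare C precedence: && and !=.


'!=' is equality (level 6); '&&' is logical AND (level 2)
Higher level binds tighter
'!=' has higher precedence than '&&'


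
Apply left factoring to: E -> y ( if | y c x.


Common prefix: 'y'
Factored: E -> y E', E' -> ( if | c x


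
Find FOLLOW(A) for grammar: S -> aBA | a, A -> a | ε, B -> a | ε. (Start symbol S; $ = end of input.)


$ ∈ FOLLOW(S). For each A -> αBβ: add FIRST(β)\{ε} to FOLLOW(B); if β nullable, add FOLLOW(A).
FOLLOW(A) = {$}


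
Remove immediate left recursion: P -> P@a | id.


Left-recursive alternatives: P@a; non-recursive: id
Introduce P': P -> idP', P' -> @aP' | ε


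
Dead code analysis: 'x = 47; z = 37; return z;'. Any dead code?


x is assigned but never read
Dead: 'x = 47'


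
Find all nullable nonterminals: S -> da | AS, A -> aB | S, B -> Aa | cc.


A nonterminal is nullable iff some alternative derives ε (directly, or every symbol in it is nullable)
Nullable: {}


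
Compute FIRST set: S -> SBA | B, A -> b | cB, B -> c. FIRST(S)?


Per alternative of S: FIRST(SBA) = {c}; FIRST(B) = {c}
FIRST(S) = {c}


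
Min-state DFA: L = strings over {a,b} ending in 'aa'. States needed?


Track the longest suffix of input matching a prefix of 'aa': 3 classes (prefixes of length 0..2)
Minimal DFA: 3 states


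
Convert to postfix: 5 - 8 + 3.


Left to right (same or higher precedence on left)
Postfix: 5 8 - 3 +


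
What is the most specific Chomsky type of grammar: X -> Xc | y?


Left-linear: every RHS is a terminal or one nonterminal followed by a terminal
Classification: Type 3 (Regular)


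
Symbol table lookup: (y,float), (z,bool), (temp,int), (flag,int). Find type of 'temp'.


Lookup 'temp' → type int


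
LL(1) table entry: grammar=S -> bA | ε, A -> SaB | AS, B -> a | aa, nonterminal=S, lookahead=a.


For [S, a]: ε is nullable and 'a' ∈ FOLLOW(S)
Entry: S -> ε


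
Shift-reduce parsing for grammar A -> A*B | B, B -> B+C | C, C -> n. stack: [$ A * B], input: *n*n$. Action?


handle 'A*B' on top; lookahead ∈ FOLLOW(A) = {*, $}
Action: reduce (A -> A*B)


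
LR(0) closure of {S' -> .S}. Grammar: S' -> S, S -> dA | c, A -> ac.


Start: S' -> .S
For each item with dot before a nonterminal B, add B -> .γ for every B-production
Closure: [S' -> .S, S -> .dA, S -> .c]


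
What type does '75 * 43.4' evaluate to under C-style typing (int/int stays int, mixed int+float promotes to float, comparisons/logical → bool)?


Operand types: int * float
Rule: mixed int/float promotes to float; int/int stays int
Result type: float


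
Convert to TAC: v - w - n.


Break into single-operator statements:
t1 = v - w
t2 = t1 - n


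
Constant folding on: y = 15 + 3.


15 + 3 = 18 at compile time
Optimized: y = 18


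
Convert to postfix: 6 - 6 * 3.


* has higher precedence, evaluate 6*3 first
Postfix: 6 6 3 * -


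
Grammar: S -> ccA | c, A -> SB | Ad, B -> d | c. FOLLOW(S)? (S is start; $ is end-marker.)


$ ∈ FOLLOW(S). For each A -> αBβ: add FIRST(β)\{ε} to FOLLOW(B); if β nullable, add FOLLOW(A).
FOLLOW(S) = {$, c, d}


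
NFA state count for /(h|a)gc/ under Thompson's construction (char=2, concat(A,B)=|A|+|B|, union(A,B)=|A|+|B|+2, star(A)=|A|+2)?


Syntax tree has 4 char leaf(s), 1 union(s), 0 star(s)
chars contribute 4×2 = 8; each union adds +2; each star adds +2
Total: 8 + 2 + 0 = 10 states


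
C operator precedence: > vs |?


'>' is relational (level 7); '|' is bitwise OR (level 3)
Higher level binds tighter
'>' has higher precedence than '|'


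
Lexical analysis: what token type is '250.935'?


Pattern: digits with a decimal point
Type: FLOAT_LITERAL


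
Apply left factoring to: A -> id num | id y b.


Common prefix: 'id'
Factored: A -> id A', A' -> num | y b


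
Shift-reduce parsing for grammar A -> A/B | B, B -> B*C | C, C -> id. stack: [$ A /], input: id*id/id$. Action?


no handle ('A/' is not any RHS); shift 'id'
Action: shift


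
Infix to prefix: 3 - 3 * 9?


'*' binds tighter: tree is (- 3 (* 3 9))
Prefix: - 3 * 3 9


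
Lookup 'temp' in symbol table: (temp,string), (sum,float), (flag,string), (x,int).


Lookup 'temp' → type string


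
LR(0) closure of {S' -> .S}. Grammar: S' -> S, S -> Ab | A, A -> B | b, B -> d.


Start: S' -> .S
For each item with dot before a nonterminal B, add B -> .γ for every B-production
Closure: [S' -> .S, S -> .Ab, S -> .A, A -> .B, A -> .b, B -> .d]


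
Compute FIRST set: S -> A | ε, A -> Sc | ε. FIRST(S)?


Per alternative of S: FIRST(A) = {c, ε}; FIRST(ε) = {ε}
FIRST(S) = {c, ε}


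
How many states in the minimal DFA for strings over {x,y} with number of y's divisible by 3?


Track (count of y) mod 3: states 0..2, accept at 0
Minimal DFA: 3 states


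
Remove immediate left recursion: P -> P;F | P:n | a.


Left-recursive alternatives: P;F, P:n; non-recursive: a
Introduce P': P -> aP', P' -> ;FP' | :nP' | ε


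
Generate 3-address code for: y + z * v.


Break into single-operator statements:
t1 = z * v
t2 = y + t1


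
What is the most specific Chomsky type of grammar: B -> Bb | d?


Left-linear: every RHS is a terminal or one nonterminal followed by a terminal
Classification: Type 3 (Regular)


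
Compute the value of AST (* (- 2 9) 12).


Evaluate inner: (- 2 9) = -7
Evaluate root: (* -7 12) = -84
Result: -84


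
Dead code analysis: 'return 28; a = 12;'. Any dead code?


statement follows a return and is unreachable
Dead: 'a = 12'


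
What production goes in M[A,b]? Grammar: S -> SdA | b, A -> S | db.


For [A, b]: 'b' ∈ FIRST(S)
Entry: A -> S


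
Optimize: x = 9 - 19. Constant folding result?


9 - 19 = -10 at compile time
Optimized: x = -10


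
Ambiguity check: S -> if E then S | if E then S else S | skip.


dangling else: 'if E then if E then skip else skip' parses two ways
Ambiguous


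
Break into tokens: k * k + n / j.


Scan left to right, longest-match per lexeme
Tokens: ID(k), OP(*), ID(k), OP(+), ID(n), OP(/), ID(j)


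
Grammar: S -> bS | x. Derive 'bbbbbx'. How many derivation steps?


Derivation: S => bS => bbS => bbbS => bbbbS => bbbbbS => bbbbbx
Steps: 6


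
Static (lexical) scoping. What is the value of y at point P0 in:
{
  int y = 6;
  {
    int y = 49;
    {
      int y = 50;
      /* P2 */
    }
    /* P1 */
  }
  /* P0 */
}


y declared in the same block as P0
y = 6


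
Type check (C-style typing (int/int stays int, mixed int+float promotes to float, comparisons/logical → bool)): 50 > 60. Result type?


Operand types: int > int
Rule: comparison yields bool
Result type: bool


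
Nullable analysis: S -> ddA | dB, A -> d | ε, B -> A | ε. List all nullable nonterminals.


A nonterminal is nullable iff some alternative derives ε (directly, or every symbol in it is nullable)
Nullable: {A, B}


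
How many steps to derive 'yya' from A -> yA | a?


Derivation: A => yA => yyA => yya
Steps: 3


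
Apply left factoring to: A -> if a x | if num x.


Common prefix: 'if'
Factored: A -> if A', A' -> a x | num x


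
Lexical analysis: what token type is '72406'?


Pattern: digits only
Type: INTEGER_LITERAL


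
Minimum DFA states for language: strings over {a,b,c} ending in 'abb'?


Track the longest suffix of input matching a prefix of 'abb': 4 classes (prefixes of length 0..3)
Minimal DFA: 4 states


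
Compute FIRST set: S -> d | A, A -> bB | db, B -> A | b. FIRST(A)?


Per alternative of A: FIRST(bB) = {b}; FIRST(db) = {d}
FIRST(A) = {b, d}


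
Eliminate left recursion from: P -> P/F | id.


Left-recursive alternatives: P/F; non-recursive: id
Introduce P': P -> idP', P' -> /FP' | ε


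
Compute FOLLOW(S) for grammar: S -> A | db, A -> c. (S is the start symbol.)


$ ∈ FOLLOW(S). For each A -> αBβ: add FIRST(β)\{ε} to FOLLOW(B); if β nullable, add FOLLOW(A).
FOLLOW(S) = {$}


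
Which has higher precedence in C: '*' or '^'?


'*' is multiplicative (level 10); '^' is bitwise XOR (level 4)
Higher level binds tighter
'*' has higher precedence than '^'


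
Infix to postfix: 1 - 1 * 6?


* has higher precedence, evaluate 1*6 first
Postfix: 1 1 6 * -


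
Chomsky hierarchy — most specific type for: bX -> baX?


LHS has context (more than one symbol) and |LHS| ≤ |RHS|
Classification: Type 1 (Context-Sensitive)


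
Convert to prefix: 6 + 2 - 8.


left-to-right (same/higher precedence on left): tree is (- (+ 6 2) 8)
Prefix: - + 6 2 8


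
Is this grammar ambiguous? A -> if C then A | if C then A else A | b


dangling else: 'if C then if C then b else b' parses two ways
Ambiguous


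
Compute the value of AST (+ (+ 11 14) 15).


Evaluate inner: (+ 11 14) = 25
Evaluate root: (+ 25 15) = 40
Result: 40


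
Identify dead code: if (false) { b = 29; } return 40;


condition is constant false, so the whole block is unreachable
Dead: 'if (false) { b = 29; }'


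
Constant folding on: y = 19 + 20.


19 + 20 = 39 at compile time
Optimized: y = 39


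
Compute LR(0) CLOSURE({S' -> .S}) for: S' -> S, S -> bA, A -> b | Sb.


Start: S' -> .S
For each item with dot before a nonterminal B, add B -> .γ for every B-production
Closure: [S' -> .S, S -> .bA]


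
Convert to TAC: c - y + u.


Break into single-operator statements:
t1 = c - y
t2 = t1 + u


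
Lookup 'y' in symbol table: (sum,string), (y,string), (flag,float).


Lookup 'y' → type string


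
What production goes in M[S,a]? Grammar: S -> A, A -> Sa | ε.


For [S, a]: 'a' ∈ FIRST(A)
Entry: S -> A


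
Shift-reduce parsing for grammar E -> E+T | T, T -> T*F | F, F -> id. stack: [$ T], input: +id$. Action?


lookahead ∉ {*} so T won't extend; reduce E -> T
Action: reduce (E -> T)


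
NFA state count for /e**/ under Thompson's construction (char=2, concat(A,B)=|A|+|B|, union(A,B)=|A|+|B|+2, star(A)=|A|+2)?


Syntax tree has 1 char leaf(s), 0 union(s), 2 star(s)
chars contribute 1×2 = 2; each union adds +2; each star adds +2
Total: 2 + 0 + 4 = 6 states


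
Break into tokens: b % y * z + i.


Scan left to right, longest-match per lexeme
Tokens: ID(b), OP(%), ID(y), OP(*), ID(z), OP(+), ID(i)


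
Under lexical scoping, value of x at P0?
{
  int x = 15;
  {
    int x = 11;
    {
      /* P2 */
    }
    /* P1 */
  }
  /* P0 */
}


x declared in the same block as P0
x = 15


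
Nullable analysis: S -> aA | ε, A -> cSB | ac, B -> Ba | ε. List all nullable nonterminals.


A nonterminal is nullable iff some alternative derives ε (directly, or every symbol in it is nullable)
Nullable: {B, S}


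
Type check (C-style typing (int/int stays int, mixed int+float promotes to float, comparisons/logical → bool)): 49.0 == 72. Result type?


Operand types: float == int
Rule: comparison yields bool
Result type: bool


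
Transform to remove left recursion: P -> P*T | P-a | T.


Left-recursive alternatives: P*T, P-a; non-recursive: T
Introduce P': P -> TP', P' -> *TP' | -aP' | ε


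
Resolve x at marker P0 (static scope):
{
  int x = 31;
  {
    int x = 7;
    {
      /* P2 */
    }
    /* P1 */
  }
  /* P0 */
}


x declared in the same block as P0
x = 31


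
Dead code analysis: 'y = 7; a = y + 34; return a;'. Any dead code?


y is read by a's definition; a is returned
No dead code


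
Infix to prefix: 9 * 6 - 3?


left-to-right (same/higher precedence on left): tree is (- (* 9 6) 3)
Prefix: - * 9 6 3


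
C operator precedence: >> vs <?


'>>' is shift (level 8); '<' is relational (level 7)
Higher level binds tighter
'>>' has higher precedence than '<'


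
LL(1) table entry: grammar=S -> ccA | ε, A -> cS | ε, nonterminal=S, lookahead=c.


For [S, c]: 'c' ∈ FIRST(ccA)
Entry: S -> ccA


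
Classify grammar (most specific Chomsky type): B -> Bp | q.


Left-linear: every RHS is a terminal or one nonterminal followed by a terminal
Classification: Type 3 (Regular)


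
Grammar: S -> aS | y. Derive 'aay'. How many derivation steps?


Derivation: S => aS => aaS => aay
Steps: 3


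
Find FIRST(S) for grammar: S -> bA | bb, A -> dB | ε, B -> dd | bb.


Per alternative of S: FIRST(bA) = {b}; FIRST(bb) = {b}
FIRST(S) = {b}


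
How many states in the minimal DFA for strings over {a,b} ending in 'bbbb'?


Track the longest suffix of input matching a prefix of 'bbbb': 5 classes (prefixes of length 0..4)
Minimal DFA: 5 states


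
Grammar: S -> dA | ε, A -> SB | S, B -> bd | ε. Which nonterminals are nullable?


A nonterminal is nullable iff some alternative derives ε (directly, or every symbol in it is nullable)
Nullable: {A, B, S}


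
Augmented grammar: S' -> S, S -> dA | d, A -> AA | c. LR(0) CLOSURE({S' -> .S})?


Start: S' -> .S
For each item with dot before a nonterminal B, add B -> .γ for every B-production
Closure: [S' -> .S, S -> .dA, S -> .d]


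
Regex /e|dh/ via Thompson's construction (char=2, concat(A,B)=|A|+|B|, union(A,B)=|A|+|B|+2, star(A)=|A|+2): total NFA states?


Syntax tree has 3 char leaf(s), 1 union(s), 0 star(s)
chars contribute 3×2 = 6; each union adds +2; each star adds +2
Total: 6 + 2 + 0 = 8 states


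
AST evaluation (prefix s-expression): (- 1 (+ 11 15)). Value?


Evaluate inner: (+ 11 15) = 26
Evaluate root: (- 1 26) = -25
Result: -25


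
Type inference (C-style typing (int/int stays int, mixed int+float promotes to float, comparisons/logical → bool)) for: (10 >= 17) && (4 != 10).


Operand types: bool && bool
Rule: logical operators take bool operands and yield bool
Result type: bool


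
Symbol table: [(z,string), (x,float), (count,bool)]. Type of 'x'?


Lookup 'x' → type float


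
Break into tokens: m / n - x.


Scan left to right, longest-match per lexeme
Tokens: ID(m), OP(/), ID(n), OP(-), ID(x)


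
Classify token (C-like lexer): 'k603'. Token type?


Pattern: letter/underscore followed by alphanumerics, not a keyword
Type: IDENTIFIER


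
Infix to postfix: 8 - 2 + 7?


Left to right (same or higher precedence on left)
Postfix: 8 2 - 7 +


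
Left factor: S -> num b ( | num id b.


Common prefix: 'num'
Factored: S -> num S', S' -> b ( | id b


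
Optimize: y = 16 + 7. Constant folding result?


16 + 7 = 23 at compile time
Optimized: y = 23


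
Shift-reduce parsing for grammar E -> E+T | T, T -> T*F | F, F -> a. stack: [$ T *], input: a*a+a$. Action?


no handle; shift 'a'
Action: shift


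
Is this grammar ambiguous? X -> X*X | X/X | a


'a*a/a' has two parse trees (no precedence encoded between * and /)
Ambiguous


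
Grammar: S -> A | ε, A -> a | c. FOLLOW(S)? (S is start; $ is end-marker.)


$ ∈ FOLLOW(S). For each A -> αBβ: add FIRST(β)\{ε} to FOLLOW(B); if β nullable, add FOLLOW(A).
FOLLOW(S) = {$}


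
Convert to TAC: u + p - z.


Break into single-operator statements:
t1 = u + p
t2 = t1 - z


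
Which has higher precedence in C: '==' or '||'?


'==' is equality (level 6); '||' is logical OR (level 1)
Higher level binds tighter
'==' has higher precedence than '||'


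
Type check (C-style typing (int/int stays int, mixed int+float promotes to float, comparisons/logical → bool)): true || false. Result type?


Operand types: bool || bool
Rule: logical operators take bool operands and yield bool
Result type: bool


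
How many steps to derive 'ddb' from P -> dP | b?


Derivation: P => dP => ddP => ddb
Steps: 3


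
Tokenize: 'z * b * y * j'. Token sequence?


Scan left to right, longest-match per lexeme
Tokens: ID(z), OP(*), ID(b), OP(*), ID(y), OP(*), ID(j)


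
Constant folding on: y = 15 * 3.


15 * 3 = 45 at compile time
Optimized: y = 45


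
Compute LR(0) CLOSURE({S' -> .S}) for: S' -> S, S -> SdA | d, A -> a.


Start: S' -> .S
For each item with dot before a nonterminal B, add B -> .γ for every B-production
Closure: [S' -> .S, S -> .SdA, S -> .d]


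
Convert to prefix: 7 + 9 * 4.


'*' binds tighter: tree is (+ 7 (* 9 4))
Prefix: + 7 * 9 4


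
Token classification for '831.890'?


Pattern: digits with a decimal point
Type: FLOAT_LITERAL


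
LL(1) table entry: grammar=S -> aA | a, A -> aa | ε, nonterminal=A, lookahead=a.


For [A, a]: 'a' ∈ FIRST(aa)
Entry: A -> aa


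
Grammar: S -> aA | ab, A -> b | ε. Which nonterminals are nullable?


A nonterminal is nullable iff some alternative derives ε (directly, or every symbol in it is nullable)
Nullable: {A}


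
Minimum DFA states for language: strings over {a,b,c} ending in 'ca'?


Track the longest suffix of input matching a prefix of 'ca': 3 classes (prefixes of length 0..2)
Minimal DFA: 3 states


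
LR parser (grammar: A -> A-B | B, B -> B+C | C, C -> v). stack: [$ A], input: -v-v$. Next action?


shift '-' to continue A -> A-B
Action: shift


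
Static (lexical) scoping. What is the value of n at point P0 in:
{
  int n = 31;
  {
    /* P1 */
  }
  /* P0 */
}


n declared in the same block as P0
n = 31


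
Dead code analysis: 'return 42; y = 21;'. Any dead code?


statement follows a return and is unreachable
Dead: 'y = 21'


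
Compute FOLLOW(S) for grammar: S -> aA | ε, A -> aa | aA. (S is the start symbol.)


$ ∈ FOLLOW(S). For each A -> αBβ: add FIRST(β)\{ε} to FOLLOW(B); if β nullable, add FOLLOW(A).
FOLLOW(S) = {$}


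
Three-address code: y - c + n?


Break into single-operator statements:
t1 = y - c
t2 = t1 + n


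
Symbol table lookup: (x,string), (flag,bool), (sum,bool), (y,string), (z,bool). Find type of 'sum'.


Lookup 'sum' → type bool


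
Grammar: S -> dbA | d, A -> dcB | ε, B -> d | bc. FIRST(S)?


Per alternative of S: FIRST(dbA) = {d}; FIRST(d) = {d}
FIRST(S) = {d}


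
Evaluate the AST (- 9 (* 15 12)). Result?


Evaluate inner: (* 15 12) = 180
Evaluate root: (- 9 180) = -171
Result: -171


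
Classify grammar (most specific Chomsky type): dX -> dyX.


LHS has context (more than one symbol) and |LHS| ≤ |RHS|
Classification: Type 1 (Context-Sensitive)


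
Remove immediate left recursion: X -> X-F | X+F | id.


Left-recursive alternatives: X-F, X+F; non-recursive: id
Introduce X': X -> idX', X' -> -FX' | +FX' | ε


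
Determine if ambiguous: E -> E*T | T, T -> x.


precedence layered via separate nonterminal T: deterministic
Unambiguous


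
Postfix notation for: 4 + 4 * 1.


* has higher precedence, evaluate 4*1 first
Postfix: 4 4 1 * +


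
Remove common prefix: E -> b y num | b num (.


Common prefix: 'b'
Factored: E -> b E', E' -> y num | num (


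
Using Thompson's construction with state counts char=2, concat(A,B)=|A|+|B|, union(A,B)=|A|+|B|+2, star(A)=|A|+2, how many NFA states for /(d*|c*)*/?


Syntax tree has 2 char leaf(s), 1 union(s), 3 star(s)
chars contribute 2×2 = 4; each union adds +2; each star adds +2
Total: 4 + 2 + 6 = 12 states


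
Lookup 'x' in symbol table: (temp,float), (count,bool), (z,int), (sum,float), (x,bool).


Lookup 'x' → type bool


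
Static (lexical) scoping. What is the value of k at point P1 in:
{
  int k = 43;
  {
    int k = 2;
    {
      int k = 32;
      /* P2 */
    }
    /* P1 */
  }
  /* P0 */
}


k declared in the same block as P1
k = 2


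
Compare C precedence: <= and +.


'+' is additive (level 9); '<=' is relational (level 7)
Higher level binds tighter
'+' has higher precedence than '<='


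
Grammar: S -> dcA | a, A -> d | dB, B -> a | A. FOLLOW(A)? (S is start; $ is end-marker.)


$ ∈ FOLLOW(S). For each A -> αBβ: add FIRST(β)\{ε} to FOLLOW(B); if β nullable, add FOLLOW(A).
FOLLOW(A) = {$}


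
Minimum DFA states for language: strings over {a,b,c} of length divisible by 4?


Track length mod 4: states 0..3, accept at 0
Minimal DFA: 4 states


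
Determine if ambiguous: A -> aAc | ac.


balanced a^n…c^n: each string has a unique parse
Unambiguous


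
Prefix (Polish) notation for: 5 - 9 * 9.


'*' binds tighter: tree is (- 5 (* 9 9))
Prefix: - 5 * 9 9


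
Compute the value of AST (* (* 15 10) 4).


Evaluate inner: (* 15 10) = 150
Evaluate root: (* 150 4) = 600
Result: 600


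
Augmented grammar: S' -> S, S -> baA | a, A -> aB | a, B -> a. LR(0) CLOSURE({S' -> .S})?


Start: S' -> .S
For each item with dot before a nonterminal B, add B -> .γ for every B-production
Closure: [S' -> .S, S -> .baA, S -> .a]


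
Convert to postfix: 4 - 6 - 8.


Left to right (same or higher precedence on left)
Postfix: 4 6 - 8 -


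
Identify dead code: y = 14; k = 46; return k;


y is assigned but never read
Dead: 'y = 14'


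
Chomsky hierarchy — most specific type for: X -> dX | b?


Right-linear: every RHS is a terminal or a terminal followed by one nonterminal
Classification: Type 3 (Regular)


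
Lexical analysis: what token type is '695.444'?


Pattern: digits with a decimal point
Type: FLOAT_LITERAL


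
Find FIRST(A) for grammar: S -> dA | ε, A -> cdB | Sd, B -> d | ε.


Per alternative of A: FIRST(cdB) = {c}; FIRST(Sd) = {d}
FIRST(A) = {c, d}


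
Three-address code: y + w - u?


Break into single-operator statements:
t1 = y + w
t2 = t1 - u


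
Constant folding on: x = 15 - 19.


15 - 19 = -4 at compile time
Optimized: x = -4


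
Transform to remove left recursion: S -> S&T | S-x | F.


Left-recursive alternatives: S&T, S-x; non-recursive: F
Introduce S': S -> FS', S' -> &TS' | -xS' | ε


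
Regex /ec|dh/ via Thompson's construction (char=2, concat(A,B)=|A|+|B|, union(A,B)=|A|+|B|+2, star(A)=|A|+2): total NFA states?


Syntax tree has 4 char leaf(s), 1 union(s), 0 star(s)
chars contribute 4×2 = 8; each union adds +2; each star adds +2
Total: 8 + 2 + 0 = 10 states


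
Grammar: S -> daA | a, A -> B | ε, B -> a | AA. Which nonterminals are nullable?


A nonterminal is nullable iff some alternative derives ε (directly, or every symbol in it is nullable)
Nullable: {A, B}


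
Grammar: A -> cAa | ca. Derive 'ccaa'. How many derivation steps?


Derivation: A => cAa => ccaa
Steps: 2


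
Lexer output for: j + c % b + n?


Scan left to right, longest-match per lexeme
Tokens: ID(j), OP(+), ID(c), OP(%), ID(b), OP(+), ID(n)


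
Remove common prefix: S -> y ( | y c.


Common prefix: 'y'
Factored: S -> y S', S' -> ( | c


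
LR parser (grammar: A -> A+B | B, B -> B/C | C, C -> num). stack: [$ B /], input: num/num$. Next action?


no handle; shift 'num'
Action: shift


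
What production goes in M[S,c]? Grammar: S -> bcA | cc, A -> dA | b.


For [S, c]: 'c' ∈ FIRST(cc)
Entry: S -> cc


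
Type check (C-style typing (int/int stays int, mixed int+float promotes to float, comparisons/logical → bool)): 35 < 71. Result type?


Operand types: int < int
Rule: comparison yields bool
Result type: bool


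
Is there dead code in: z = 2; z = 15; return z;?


first assignment to z is overwritten before any read
Dead: 'z = 2'


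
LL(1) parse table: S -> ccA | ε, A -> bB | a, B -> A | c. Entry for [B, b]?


For [B, b]: 'b' ∈ FIRST(A)
Entry: B -> A


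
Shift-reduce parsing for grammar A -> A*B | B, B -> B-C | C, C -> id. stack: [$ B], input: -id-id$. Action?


shift '-' to continue B -> B-C
Action: shift


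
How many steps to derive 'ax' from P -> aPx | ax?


Derivation: P => ax
Steps: 1


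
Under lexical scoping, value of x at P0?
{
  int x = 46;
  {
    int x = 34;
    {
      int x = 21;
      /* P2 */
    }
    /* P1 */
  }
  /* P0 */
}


x declared in the same block as P0
x = 46


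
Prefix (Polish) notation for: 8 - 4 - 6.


left-to-right (same/higher precedence on left): tree is (- (- 8 4) 6)
Prefix: - - 8 4 6


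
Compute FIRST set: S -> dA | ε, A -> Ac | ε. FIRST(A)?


Per alternative of A: FIRST(Ac) = {c}; FIRST(ε) = {ε}
FIRST(A) = {c, ε}


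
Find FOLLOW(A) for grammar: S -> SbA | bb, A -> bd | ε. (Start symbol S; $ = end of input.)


$ ∈ FOLLOW(S). For each A -> αBβ: add FIRST(β)\{ε} to FOLLOW(B); if β nullable, add FOLLOW(A).
FOLLOW(A) = {$, b}


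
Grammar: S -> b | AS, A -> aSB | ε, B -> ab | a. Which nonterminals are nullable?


A nonterminal is nullable iff some alternative derives ε (directly, or every symbol in it is nullable)
Nullable: {A}


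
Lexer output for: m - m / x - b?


Scan left to right, longest-match per lexeme
Tokens: ID(m), OP(-), ID(m), OP(/), ID(x), OP(-), ID(b)


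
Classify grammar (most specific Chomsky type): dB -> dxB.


LHS has context (more than one symbol) and |LHS| ≤ |RHS|
Classification: Type 1 (Context-Sensitive)


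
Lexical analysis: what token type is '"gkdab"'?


Pattern: double-quoted sequence
Type: STRING_LITERAL


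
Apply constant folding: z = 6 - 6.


6 - 6 = 0 at compile time
Optimized: z = 0


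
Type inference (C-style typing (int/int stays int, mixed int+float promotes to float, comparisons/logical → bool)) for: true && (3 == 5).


Operand types: bool && bool
Rule: logical operators take bool operands and yield bool
Result type: bool


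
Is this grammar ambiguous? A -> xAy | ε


balanced x^n…y^n: each string has a unique parse
Unambiguous


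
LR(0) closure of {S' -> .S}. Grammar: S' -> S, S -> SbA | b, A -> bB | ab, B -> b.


Start: S' -> .S
For each item with dot before a nonterminal B, add B -> .γ for every B-production
Closure: [S' -> .S, S -> .SbA, S -> .b]


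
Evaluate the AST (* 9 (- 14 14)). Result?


Evaluate inner: (- 14 14) = 0
Evaluate root: (* 9 0) = 0
Result: 0


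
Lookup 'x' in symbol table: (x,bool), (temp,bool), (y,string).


Lookup 'x' → type bool


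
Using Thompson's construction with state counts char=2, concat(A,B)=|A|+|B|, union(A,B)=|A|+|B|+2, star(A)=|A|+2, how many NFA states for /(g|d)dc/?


Syntax tree has 4 char leaf(s), 1 union(s), 0 star(s)
chars contribute 4×2 = 8; each union adds +2; each star adds +2
Total: 8 + 2 + 0 = 10 states


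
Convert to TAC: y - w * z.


Break into single-operator statements:
t1 = w * z
t2 = y - t1


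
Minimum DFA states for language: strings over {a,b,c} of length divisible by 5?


Track length mod 5: states 0..4, accept at 0
Minimal DFA: 5 states


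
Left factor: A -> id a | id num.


Common prefix: 'id'
Factored: A -> id A', A' -> a | num


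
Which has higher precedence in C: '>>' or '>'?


'>>' is shift (level 8); '>' is relational (level 7)
Higher level binds tighter
'>>' has higher precedence than '>'


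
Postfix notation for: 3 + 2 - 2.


Left to right (same or higher precedence on left)
Postfix: 3 2 + 2 -


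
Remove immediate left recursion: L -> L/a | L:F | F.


Left-recursive alternatives: L/a, L:F; non-recursive: F
Introduce L': L -> FL', L' -> /aL' | :FL' | ε


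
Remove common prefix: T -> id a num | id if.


Common prefix: 'id'
Factored: T -> id T', T' -> a num | if


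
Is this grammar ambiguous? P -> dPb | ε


balanced d^n…b^n: each string has a unique parse
Unambiguous


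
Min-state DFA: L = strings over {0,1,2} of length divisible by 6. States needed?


Track length mod 6: states 0..5, accept at 0
Minimal DFA: 6 states


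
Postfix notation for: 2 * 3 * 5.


Left to right (same or higher precedence on left)
Postfix: 2 3 * 5 *


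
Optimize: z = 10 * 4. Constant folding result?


10 * 4 = 40 at compile time
Optimized: z = 40


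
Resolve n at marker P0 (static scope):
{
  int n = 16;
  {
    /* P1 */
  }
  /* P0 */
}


n declared in the same block as P0
n = 16


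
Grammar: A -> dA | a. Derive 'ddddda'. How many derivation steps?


Derivation: A => dA => ddA => dddA => ddddA => dddddA => ddddda
Steps: 6


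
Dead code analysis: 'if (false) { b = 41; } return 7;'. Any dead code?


condition is constant false, so the whole block is unreachable
Dead: 'if (false) { b = 41; }'


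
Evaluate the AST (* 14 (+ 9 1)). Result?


Evaluate inner: (+ 9 1) = 10
Evaluate root: (* 14 10) = 140
Result: 140


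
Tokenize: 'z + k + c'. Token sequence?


Scan left to right, longest-match per lexeme
Tokens: ID(z), OP(+), ID(k), OP(+), ID(c)


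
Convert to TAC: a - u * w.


Break into single-operator statements:
t1 = u * w
t2 = a - t1


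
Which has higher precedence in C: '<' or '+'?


'+' is additive (level 9); '<' is relational (level 7)
Higher level binds tighter
'+' has higher precedence than '<'


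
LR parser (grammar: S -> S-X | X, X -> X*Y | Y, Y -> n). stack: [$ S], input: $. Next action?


start symbol S on stack, input exhausted
Action: accept


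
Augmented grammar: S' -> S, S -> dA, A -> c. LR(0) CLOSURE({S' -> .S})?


Start: S' -> .S
For each item with dot before a nonterminal B, add B -> .γ for every B-production
Closure: [S' -> .S, S -> .dA]


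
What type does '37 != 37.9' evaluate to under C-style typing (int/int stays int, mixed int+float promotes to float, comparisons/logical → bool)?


Operand types: int != float
Rule: comparison yields bool
Result type: bool


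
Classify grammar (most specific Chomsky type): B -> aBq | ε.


Single nonterminal LHS, but a^n q^n is not regular
Classification: Type 2 (Context-Free)


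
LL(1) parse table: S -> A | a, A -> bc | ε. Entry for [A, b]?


For [A, b]: 'b' ∈ FIRST(bc)
Entry: A -> bc


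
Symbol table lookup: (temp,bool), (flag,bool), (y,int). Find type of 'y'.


Lookup 'y' → type int


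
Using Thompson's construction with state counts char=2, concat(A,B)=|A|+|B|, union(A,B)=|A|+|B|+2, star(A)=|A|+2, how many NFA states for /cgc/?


Syntax tree has 3 char leaf(s), 0 union(s), 0 star(s)
chars contribute 3×2 = 6; each union adds +2; each star adds +2
Total: 6 + 0 + 0 = 6 states


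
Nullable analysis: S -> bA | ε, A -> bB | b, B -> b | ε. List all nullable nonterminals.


A nonterminal is nullable iff some alternative derives ε (directly, or every symbol in it is nullable)
Nullable: {B, S}


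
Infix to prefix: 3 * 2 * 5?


left-to-right (same/higher precedence on left): tree is (* (* 3 2) 5)
Prefix: * * 3 2 5


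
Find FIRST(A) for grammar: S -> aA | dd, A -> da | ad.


Per alternative of A: FIRST(da) = {d}; FIRST(ad) = {a}
FIRST(A) = {a, d}


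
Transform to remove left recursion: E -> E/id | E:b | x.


Left-recursive alternatives: E/id, E:b; non-recursive: x
Introduce E': E -> xE', E' -> /idE' | :bE' | ε


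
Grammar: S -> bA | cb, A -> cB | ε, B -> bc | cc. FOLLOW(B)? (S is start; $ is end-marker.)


$ ∈ FOLLOW(S). For each A -> αBβ: add FIRST(β)\{ε} to FOLLOW(B); if β nullable, add FOLLOW(A).
FOLLOW(B) = {$}


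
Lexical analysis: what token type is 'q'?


Pattern: letter/underscore followed by alphanumerics, not a keyword
Type: IDENTIFIER


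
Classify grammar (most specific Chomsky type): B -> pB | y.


Right-linear: every RHS is a terminal or a terminal followed by one nonterminal
Classification: Type 3 (Regular)


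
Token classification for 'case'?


Pattern: reserved word
Type: KEYWORD


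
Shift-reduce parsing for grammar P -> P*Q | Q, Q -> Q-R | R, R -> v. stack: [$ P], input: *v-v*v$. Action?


shift '*' to continue P -> P*Q
Action: shift


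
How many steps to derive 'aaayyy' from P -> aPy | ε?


Derivation: P => aPy => aaPyy => aaaPyyy => aaayyy
Steps: 4


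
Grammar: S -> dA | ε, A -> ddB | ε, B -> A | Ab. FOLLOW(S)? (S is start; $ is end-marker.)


$ ∈ FOLLOW(S). For each A -> αBβ: add FIRST(β)\{ε} to FOLLOW(B); if β nullable, add FOLLOW(A).
FOLLOW(S) = {$}


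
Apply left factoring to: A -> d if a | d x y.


Common prefix: 'd'
Factored: A -> d A', A' -> if a | x y


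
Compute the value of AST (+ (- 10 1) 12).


Evaluate inner: (- 10 1) = 9
Evaluate root: (+ 9 12) = 21
Result: 21


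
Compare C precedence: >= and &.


'>=' is relational (level 7); '&' is bitwise AND (level 5)
Higher level binds tighter
'>=' has higher precedence than '&'


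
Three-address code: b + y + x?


Break into single-operator statements:
t1 = b + y
t2 = t1 + x


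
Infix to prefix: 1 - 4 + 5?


left-to-right (same/higher precedence on left): tree is (+ (- 1 4) 5)
Prefix: + - 1 4 5


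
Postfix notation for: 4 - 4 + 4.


Left to right (same or higher precedence on left)
Postfix: 4 4 - 4 +


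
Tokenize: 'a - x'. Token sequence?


Scan left to right, longest-match per lexeme
Tokens: ID(a), OP(-), ID(x)


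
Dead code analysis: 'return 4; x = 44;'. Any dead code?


statement follows a return and is unreachable
Dead: 'x = 44'


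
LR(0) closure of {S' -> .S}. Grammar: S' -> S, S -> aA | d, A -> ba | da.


Start: S' -> .S
For each item with dot before a nonterminal B, add B -> .γ for every B-production
Closure: [S' -> .S, S -> .aA, S -> .d]


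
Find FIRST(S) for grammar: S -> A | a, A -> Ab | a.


Per alternative of S: FIRST(A) = {a}; FIRST(a) = {a}
FIRST(S) = {a}


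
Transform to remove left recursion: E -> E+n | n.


Left-recursive alternatives: E+n; non-recursive: n
Introduce E': E -> nE', E' -> +nE' | ε


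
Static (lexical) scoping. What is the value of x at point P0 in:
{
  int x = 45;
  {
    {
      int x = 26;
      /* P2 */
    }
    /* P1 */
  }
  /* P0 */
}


x declared in the same block as P0
x = 45


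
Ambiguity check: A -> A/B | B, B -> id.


precedence layered via separate nonterminal B: deterministic
Unambiguous


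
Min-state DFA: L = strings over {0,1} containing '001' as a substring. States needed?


KMP-style automaton: 3 progress states + 1 absorbing accept = 4
Minimal DFA: 4 states


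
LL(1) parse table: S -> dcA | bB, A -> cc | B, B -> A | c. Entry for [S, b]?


For [S, b]: 'b' ∈ FIRST(bB)
Entry: S -> bB


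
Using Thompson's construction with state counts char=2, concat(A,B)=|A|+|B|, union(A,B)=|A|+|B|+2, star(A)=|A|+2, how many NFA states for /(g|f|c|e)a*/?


Syntax tree has 5 char leaf(s), 3 union(s), 1 star(s)
chars contribute 5×2 = 10; each union adds +2; each star adds +2
Total: 10 + 6 + 2 = 18 states


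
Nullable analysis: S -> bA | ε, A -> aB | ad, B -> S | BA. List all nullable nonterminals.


A nonterminal is nullable iff some alternative derives ε (directly, or every symbol in it is nullable)
Nullable: {B, S}


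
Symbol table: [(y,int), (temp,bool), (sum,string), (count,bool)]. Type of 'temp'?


Lookup 'temp' → type bool


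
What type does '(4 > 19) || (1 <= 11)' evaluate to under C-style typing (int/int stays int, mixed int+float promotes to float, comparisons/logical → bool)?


Operand types: bool || bool
Rule: logical operators take bool operands and yield bool
Result type: bool


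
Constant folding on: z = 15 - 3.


15 - 3 = 12 at compile time
Optimized: z = 12


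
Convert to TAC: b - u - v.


Break into single-operator statements:
t1 = b - u
t2 = t1 - v


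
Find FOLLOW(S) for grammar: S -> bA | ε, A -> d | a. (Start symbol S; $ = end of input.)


$ ∈ FOLLOW(S). For each A -> αBβ: add FIRST(β)\{ε} to FOLLOW(B); if β nullable, add FOLLOW(A).
FOLLOW(S) = {$}


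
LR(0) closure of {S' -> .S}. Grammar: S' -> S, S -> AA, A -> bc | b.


Start: S' -> .S
For each item with dot before a nonterminal B, add B -> .γ for every B-production
Closure: [S' -> .S, S -> .AA, A -> .bc, A -> .b]


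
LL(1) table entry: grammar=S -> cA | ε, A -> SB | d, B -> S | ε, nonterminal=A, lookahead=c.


For [A, c]: 'c' ∈ FIRST(SB)
Entry: A -> SB


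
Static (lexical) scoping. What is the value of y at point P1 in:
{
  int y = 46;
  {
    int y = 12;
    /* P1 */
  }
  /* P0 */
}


y declared in the same block as P1
y = 12


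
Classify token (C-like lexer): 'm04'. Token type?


Pattern: letter/underscore followed by alphanumerics, not a keyword
Type: IDENTIFIER


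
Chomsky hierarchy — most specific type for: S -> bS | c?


Right-linear: every RHS is a terminal or a terminal followed by one nonterminal
Classification: Type 3 (Regular)


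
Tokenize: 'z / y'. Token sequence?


Scan left to right, longest-match per lexeme
Tokens: ID(z), OP(/), ID(y)


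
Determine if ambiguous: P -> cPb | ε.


balanced c^n…b^n: each string has a unique parse
Unambiguous


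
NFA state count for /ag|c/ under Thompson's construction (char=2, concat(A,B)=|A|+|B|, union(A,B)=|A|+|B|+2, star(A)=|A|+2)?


Syntax tree has 3 char leaf(s), 1 union(s), 0 star(s)
chars contribute 3×2 = 6; each union adds +2; each star adds +2
Total: 6 + 2 + 0 = 8 states


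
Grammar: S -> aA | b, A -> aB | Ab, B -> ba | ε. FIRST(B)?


Per alternative of B: FIRST(ba) = {b}; FIRST(ε) = {ε}
FIRST(B) = {b, ε}


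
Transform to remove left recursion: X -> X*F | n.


Left-recursive alternatives: X*F; non-recursive: n
Introduce X': X -> nX', X' -> *FX' | ε


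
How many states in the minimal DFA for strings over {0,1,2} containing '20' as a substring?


KMP-style automaton: 2 progress states + 1 absorbing accept = 3
Minimal DFA: 3 states


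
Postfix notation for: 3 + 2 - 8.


Left to right (same or higher precedence on left)
Postfix: 3 2 + 8 -


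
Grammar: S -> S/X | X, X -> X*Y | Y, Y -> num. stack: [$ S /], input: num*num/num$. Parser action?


no handle ('S/' is not any RHS); shift 'num'
Action: shift


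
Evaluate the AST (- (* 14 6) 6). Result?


Evaluate inner: (* 14 6) = 84
Evaluate root: (- 84 6) = 78
Result: 78
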